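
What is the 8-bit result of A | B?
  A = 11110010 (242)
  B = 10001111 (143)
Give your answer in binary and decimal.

Apply | to each column (1 where either bit is 1):
  11110010
| 10001111
----------
  11111111

Answer: 11111111 (255)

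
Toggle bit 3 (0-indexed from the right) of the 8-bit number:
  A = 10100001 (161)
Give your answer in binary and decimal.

Mask = 1 << 3 = 00001000
Bit 3 of A is 0; XOR with the mask flips it to 1.
  10100001
^ 00001000
----------
  10101001

Answer: 10101001 (169)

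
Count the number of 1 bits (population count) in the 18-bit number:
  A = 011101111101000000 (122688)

011101111101000000
1-bits at positions (from bit 0 = LSB): 6, 8, 9, 10, 11, 12, 14, 15, 16
Count = 9

Answer: 9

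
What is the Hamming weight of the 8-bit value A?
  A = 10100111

10100111
1-bits at positions (from bit 0 = LSB): 0, 1, 2, 5, 7
Count = 5

Answer: 5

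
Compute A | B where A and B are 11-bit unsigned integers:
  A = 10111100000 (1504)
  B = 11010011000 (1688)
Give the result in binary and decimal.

Apply | to each column (1 where either bit is 1):
  10111100000
| 11010011000
-------------
  11111111000

Answer: 11111111000 (2040)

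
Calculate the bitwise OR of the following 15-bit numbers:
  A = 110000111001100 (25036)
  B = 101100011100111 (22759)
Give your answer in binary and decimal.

Apply | to each column (1 where either bit is 1):
  110000111001100
| 101100011100111
-----------------
  111100111101111

Answer: 111100111101111 (31215)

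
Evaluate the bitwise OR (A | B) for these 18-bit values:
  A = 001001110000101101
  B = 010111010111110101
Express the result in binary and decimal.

Apply | to each column (1 where either bit is 1):
  001001110000101101
| 010111010111110101
--------------------
  011111110111111101

Answer: 011111110111111101 (130557)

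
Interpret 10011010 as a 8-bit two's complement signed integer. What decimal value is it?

MSB is 1, so the value is negative. Find the magnitude:
1. Invert bits:  01100101
2. Add 1:        01100110  = 102
3. Apply sign:   -102

Answer: -102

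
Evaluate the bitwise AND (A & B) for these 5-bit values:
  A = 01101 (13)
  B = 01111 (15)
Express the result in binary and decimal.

Apply & to each column (1 only where both bits are 1):
  01101
& 01111
-------
  01101

Answer: 01101 (13)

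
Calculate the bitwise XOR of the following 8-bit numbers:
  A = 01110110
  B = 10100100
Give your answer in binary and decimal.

Apply ^ to each column (1 where bits differ):
  01110110
^ 10100100
----------
  11010010

Answer: 11010010 (210)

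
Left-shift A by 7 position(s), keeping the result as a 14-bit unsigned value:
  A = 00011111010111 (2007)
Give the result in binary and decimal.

Shift left by 7: drop the top 7 bit(s), append 7 zero(s) on the right.
  00011111010111  ->  discard [0001111], keep [1010111], append 0000000
= 10101110000000

Answer: 10101110000000 (11136)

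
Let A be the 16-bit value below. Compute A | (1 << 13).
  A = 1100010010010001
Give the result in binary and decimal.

Mask = 1 << 13 = 0010000000000000
Bit 13 of A is 0, so OR-ing with the mask flips it to 1.
  1100010010010001
| 0010000000000000
------------------
  1110010010010001

Answer: 1110010010010001 (58513)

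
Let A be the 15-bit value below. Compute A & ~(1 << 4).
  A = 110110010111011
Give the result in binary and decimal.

Mask = ~(1 << 4) = 111111111101111
Bit 4 of A is 1, so AND-ing with the mask clears it to 0.
  110110010111011
& 111111111101111
-----------------
  110110010101011

Answer: 110110010101011 (27819)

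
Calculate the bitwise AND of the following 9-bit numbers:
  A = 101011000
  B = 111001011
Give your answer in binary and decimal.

Apply & to each column (1 only where both bits are 1):
  101011000
& 111001011
-----------
  101001000

Answer: 101001000 (328)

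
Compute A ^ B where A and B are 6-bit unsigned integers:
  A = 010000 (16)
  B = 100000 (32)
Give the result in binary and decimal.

Apply ^ to each column (1 where bits differ):
  010000
^ 100000
--------
  110000

Answer: 110000 (48)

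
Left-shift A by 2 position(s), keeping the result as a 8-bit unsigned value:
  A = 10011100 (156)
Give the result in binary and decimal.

Shift left by 2: drop the top 2 bit(s), append 2 zero(s) on the right.
  10011100  ->  discard [10], keep [011100], append 00
= 01110000

Answer: 01110000 (112)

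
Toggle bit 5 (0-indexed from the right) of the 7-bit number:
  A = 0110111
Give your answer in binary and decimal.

Mask = 1 << 5 = 0100000
Bit 5 of A is 1; XOR with the mask flips it to 0.
  0110111
^ 0100000
---------
  0010111

Answer: 0010111 (23)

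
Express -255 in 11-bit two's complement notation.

1. Binary of +255:  00011111111
2. Invert bits:     11100000000
3. Add 1:           11100000001

Answer: 11100000001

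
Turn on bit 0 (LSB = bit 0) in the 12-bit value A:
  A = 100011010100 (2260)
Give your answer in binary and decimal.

Mask = 1 << 0 = 000000000001
Bit 0 of A is 0, so OR-ing with the mask flips it to 1.
  100011010100
| 000000000001
--------------
  100011010101

Answer: 100011010101 (2261)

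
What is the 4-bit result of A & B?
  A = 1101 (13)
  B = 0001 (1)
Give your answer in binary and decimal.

Apply & to each column (1 only where both bits are 1):
  1101
& 0001
------
  0001

Answer: 0001 (1)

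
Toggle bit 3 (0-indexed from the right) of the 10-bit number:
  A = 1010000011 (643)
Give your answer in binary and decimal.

Mask = 1 << 3 = 0000001000
Bit 3 of A is 0; XOR with the mask flips it to 1.
  1010000011
^ 0000001000
------------
  1010001011

Answer: 1010001011 (651)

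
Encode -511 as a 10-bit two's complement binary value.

1. Binary of +511:  0111111111
2. Invert bits:     1000000000
3. Add 1:           1000000001

Answer: 1000000001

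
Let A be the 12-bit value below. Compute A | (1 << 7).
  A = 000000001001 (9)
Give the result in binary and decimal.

Mask = 1 << 7 = 000010000000
Bit 7 of A is 0, so OR-ing with the mask flips it to 1.
  000000001001
| 000010000000
--------------
  000010001001

Answer: 000010001001 (137)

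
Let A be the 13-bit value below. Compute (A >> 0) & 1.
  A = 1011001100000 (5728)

Bit 0 is the 1st from the right.
  1011001100000
              ^
That bit is 0.

Answer: 0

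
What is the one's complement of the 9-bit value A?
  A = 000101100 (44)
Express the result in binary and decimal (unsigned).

Flip each bit (0->1, 1->0):
  000101100
  111010011

Answer: 111010011 (467)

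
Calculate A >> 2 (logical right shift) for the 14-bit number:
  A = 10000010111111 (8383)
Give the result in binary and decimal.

Logical shift right by 2: drop the bottom 2 bit(s), prepend 2 zero(s) on the left.
  10000010111111  ->  keep [100000101111], discard [11], prepend 00
= 00100000101111

Answer: 00100000101111 (2095)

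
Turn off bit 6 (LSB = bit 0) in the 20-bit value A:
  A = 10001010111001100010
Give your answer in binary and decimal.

Mask = ~(1 << 6) = 11111111111110111111
Bit 6 of A is 1, so AND-ing with the mask clears it to 0.
  10001010111001100010
& 11111111111110111111
----------------------
  10001010111000100010

Answer: 10001010111000100010 (568866)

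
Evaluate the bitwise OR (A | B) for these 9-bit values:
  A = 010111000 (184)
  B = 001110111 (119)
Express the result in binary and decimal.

Apply | to each column (1 where either bit is 1):
  010111000
| 001110111
-----------
  011111111

Answer: 011111111 (255)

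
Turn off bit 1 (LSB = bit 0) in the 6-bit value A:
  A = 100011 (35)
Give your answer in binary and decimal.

Mask = ~(1 << 1) = 111101
Bit 1 of A is 1, so AND-ing with the mask clears it to 0.
  100011
& 111101
--------
  100001

Answer: 100001 (33)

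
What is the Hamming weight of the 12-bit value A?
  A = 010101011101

010101011101
1-bits at positions (from bit 0 = LSB): 0, 2, 3, 4, 6, 8, 10
Count = 7

Answer: 7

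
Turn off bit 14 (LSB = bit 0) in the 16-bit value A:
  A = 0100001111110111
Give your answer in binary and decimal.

Mask = ~(1 << 14) = 1011111111111111
Bit 14 of A is 1, so AND-ing with the mask clears it to 0.
  0100001111110111
& 1011111111111111
------------------
  0000001111110111

Answer: 0000001111110111 (1015)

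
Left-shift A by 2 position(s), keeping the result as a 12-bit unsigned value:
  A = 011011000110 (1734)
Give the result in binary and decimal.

Shift left by 2: drop the top 2 bit(s), append 2 zero(s) on the right.
  011011000110  ->  discard [01], keep [1011000110], append 00
= 101100011000

Answer: 101100011000 (2840)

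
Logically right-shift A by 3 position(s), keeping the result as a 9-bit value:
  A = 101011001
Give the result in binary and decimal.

Logical shift right by 3: drop the bottom 3 bit(s), prepend 3 zero(s) on the left.
  101011001  ->  keep [101011], discard [001], prepend 000
= 000101011

Answer: 000101011 (43)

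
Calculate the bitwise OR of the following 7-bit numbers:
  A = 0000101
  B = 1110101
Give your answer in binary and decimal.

Apply | to each column (1 where either bit is 1):
  0000101
| 1110101
---------
  1110101

Answer: 1110101 (117)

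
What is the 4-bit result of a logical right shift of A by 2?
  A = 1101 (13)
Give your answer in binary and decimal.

Logical shift right by 2: drop the bottom 2 bit(s), prepend 2 zero(s) on the left.
  1101  ->  keep [11], discard [01], prepend 00
= 0011

Answer: 0011 (3)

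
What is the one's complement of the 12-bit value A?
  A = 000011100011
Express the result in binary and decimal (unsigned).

Flip each bit (0->1, 1->0):
  000011100011
  111100011100

Answer: 111100011100 (3868)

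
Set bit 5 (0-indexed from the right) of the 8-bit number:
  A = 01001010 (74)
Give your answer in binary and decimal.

Mask = 1 << 5 = 00100000
Bit 5 of A is 0, so OR-ing with the mask flips it to 1.
  01001010
| 00100000
----------
  01101010

Answer: 01101010 (106)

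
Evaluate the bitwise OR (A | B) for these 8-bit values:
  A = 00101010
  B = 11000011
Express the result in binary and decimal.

Apply | to each column (1 where either bit is 1):
  00101010
| 11000011
----------
  11101011

Answer: 11101011 (235)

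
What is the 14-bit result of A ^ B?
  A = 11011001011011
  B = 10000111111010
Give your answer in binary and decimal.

Apply ^ to each column (1 where bits differ):
  11011001011011
^ 10000111111010
----------------
  01011110100001

Answer: 01011110100001 (6049)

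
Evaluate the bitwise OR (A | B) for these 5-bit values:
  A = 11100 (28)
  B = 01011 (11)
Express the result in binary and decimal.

Apply | to each column (1 where either bit is 1):
  11100
| 01011
-------
  11111

Answer: 11111 (31)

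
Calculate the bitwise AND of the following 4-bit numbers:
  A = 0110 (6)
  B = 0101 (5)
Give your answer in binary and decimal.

Apply & to each column (1 only where both bits are 1):
  0110
& 0101
------
  0100

Answer: 0100 (4)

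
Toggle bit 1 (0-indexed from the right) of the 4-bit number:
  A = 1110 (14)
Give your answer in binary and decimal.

Mask = 1 << 1 = 0010
Bit 1 of A is 1; XOR with the mask flips it to 0.
  1110
^ 0010
------
  1100

Answer: 1100 (12)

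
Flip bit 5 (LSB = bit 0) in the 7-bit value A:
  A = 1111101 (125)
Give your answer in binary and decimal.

Mask = 1 << 5 = 0100000
Bit 5 of A is 1; XOR with the mask flips it to 0.
  1111101
^ 0100000
---------
  1011101

Answer: 1011101 (93)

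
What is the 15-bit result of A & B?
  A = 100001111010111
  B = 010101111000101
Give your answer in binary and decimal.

Apply & to each column (1 only where both bits are 1):
  100001111010111
& 010101111000101
-----------------
  000001111000101

Answer: 000001111000101 (965)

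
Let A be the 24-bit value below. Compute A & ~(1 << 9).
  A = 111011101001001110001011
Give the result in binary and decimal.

Mask = ~(1 << 9) = 111111111111110111111111
Bit 9 of A is 1, so AND-ing with the mask clears it to 0.
  111011101001001110001011
& 111111111111110111111111
--------------------------
  111011101001000110001011

Answer: 111011101001000110001011 (15634827)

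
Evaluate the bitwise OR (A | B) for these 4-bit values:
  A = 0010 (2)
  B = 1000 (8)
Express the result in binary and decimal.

Apply | to each column (1 where either bit is 1):
  0010
| 1000
------
  1010

Answer: 1010 (10)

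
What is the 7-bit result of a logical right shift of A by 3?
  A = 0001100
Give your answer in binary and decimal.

Logical shift right by 3: drop the bottom 3 bit(s), prepend 3 zero(s) on the left.
  0001100  ->  keep [0001], discard [100], prepend 000
= 0000001

Answer: 0000001 (1)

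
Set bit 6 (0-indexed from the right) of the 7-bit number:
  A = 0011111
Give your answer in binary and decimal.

Mask = 1 << 6 = 1000000
Bit 6 of A is 0, so OR-ing with the mask flips it to 1.
  0011111
| 1000000
---------
  1011111

Answer: 1011111 (95)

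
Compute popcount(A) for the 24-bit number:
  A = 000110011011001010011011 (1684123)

000110011011001010011011
1-bits at positions (from bit 0 = LSB): 0, 1, 3, 4, 7, 9, 12, 13, 15, 16, 19, 20
Count = 12

Answer: 12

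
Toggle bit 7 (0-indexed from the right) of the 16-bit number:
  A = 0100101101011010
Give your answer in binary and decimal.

Mask = 1 << 7 = 0000000010000000
Bit 7 of A is 0; XOR with the mask flips it to 1.
  0100101101011010
^ 0000000010000000
------------------
  0100101111011010

Answer: 0100101111011010 (19418)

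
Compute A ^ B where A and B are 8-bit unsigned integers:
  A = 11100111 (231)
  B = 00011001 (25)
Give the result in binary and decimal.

Apply ^ to each column (1 where bits differ):
  11100111
^ 00011001
----------
  11111110

Answer: 11111110 (254)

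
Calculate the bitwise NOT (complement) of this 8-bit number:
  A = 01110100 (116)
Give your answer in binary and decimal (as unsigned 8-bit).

Flip each bit (0->1, 1->0):
  01110100
  10001011

Answer: 10001011 (139)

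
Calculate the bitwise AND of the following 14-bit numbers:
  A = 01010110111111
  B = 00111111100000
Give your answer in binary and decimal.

Apply & to each column (1 only where both bits are 1):
  01010110111111
& 00111111100000
----------------
  00010110100000

Answer: 00010110100000 (1440)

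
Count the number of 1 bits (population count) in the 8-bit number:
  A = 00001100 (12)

00001100
1-bits at positions (from bit 0 = LSB): 2, 3
Count = 2

Answer: 2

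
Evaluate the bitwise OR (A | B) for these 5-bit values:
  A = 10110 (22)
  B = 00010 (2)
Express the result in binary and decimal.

Apply | to each column (1 where either bit is 1):
  10110
| 00010
-------
  10110

Answer: 10110 (22)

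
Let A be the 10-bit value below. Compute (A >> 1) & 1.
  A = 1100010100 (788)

Bit 1 is the 2nd from the right.
  1100010100
          ^
That bit is 0.

Answer: 0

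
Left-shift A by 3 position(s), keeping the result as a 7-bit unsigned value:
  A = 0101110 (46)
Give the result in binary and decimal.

Shift left by 3: drop the top 3 bit(s), append 3 zero(s) on the right.
  0101110  ->  discard [010], keep [1110], append 000
= 1110000

Answer: 1110000 (112)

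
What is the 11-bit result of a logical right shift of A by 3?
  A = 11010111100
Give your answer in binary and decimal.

Logical shift right by 3: drop the bottom 3 bit(s), prepend 3 zero(s) on the left.
  11010111100  ->  keep [11010111], discard [100], prepend 000
= 00011010111

Answer: 00011010111 (215)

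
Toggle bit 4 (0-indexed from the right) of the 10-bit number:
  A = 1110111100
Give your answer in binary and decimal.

Mask = 1 << 4 = 0000010000
Bit 4 of A is 1; XOR with the mask flips it to 0.
  1110111100
^ 0000010000
------------
  1110101100

Answer: 1110101100 (940)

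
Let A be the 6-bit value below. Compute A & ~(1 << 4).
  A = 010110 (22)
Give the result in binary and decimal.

Mask = ~(1 << 4) = 101111
Bit 4 of A is 1, so AND-ing with the mask clears it to 0.
  010110
& 101111
--------
  000110

Answer: 000110 (6)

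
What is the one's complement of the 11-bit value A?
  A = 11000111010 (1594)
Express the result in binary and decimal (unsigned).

Flip each bit (0->1, 1->0):
  11000111010
  00111000101

Answer: 00111000101 (453)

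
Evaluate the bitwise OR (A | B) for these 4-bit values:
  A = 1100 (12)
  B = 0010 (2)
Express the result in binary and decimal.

Apply | to each column (1 where either bit is 1):
  1100
| 0010
------
  1110

Answer: 1110 (14)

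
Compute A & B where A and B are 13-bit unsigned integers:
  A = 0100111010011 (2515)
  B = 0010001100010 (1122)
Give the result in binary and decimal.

Apply & to each column (1 only where both bits are 1):
  0100111010011
& 0010001100010
---------------
  0000001000010

Answer: 0000001000010 (66)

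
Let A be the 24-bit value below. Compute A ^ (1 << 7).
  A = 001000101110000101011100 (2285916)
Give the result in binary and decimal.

Mask = 1 << 7 = 000000000000000010000000
Bit 7 of A is 0; XOR with the mask flips it to 1.
  001000101110000101011100
^ 000000000000000010000000
--------------------------
  001000101110000111011100

Answer: 001000101110000111011100 (2286044)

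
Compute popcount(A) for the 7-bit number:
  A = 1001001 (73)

1001001
1-bits at positions (from bit 0 = LSB): 0, 3, 6
Count = 3

Answer: 3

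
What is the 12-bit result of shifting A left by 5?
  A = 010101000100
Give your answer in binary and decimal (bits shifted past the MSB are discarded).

Shift left by 5: drop the top 5 bit(s), append 5 zero(s) on the right.
  010101000100  ->  discard [01010], keep [1000100], append 00000
= 100010000000

Answer: 100010000000 (2176)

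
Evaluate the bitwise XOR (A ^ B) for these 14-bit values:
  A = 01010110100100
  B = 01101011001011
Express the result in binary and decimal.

Apply ^ to each column (1 where bits differ):
  01010110100100
^ 01101011001011
----------------
  00111101101111

Answer: 00111101101111 (3951)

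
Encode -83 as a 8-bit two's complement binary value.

1. Binary of +83:  01010011
2. Invert bits:     10101100
3. Add 1:           10101101

Answer: 10101101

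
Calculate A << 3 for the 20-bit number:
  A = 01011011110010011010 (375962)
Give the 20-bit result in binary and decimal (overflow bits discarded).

Shift left by 3: drop the top 3 bit(s), append 3 zero(s) on the right.
  01011011110010011010  ->  discard [010], keep [11011110010011010], append 000
= 11011110010011010000

Answer: 11011110010011010000 (910544)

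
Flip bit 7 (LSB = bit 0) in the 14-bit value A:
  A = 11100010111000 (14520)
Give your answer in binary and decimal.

Mask = 1 << 7 = 00000010000000
Bit 7 of A is 1; XOR with the mask flips it to 0.
  11100010111000
^ 00000010000000
----------------
  11100000111000

Answer: 11100000111000 (14392)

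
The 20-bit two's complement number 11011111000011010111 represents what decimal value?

MSB is 1, so the value is negative. Find the magnitude:
1. Invert bits:  00100000111100101000
2. Add 1:        00100000111100101001  = 134953
3. Apply sign:   -134953

Answer: -134953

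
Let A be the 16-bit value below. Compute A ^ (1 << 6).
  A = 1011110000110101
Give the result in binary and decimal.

Mask = 1 << 6 = 0000000001000000
Bit 6 of A is 0; XOR with the mask flips it to 1.
  1011110000110101
^ 0000000001000000
------------------
  1011110001110101

Answer: 1011110001110101 (48245)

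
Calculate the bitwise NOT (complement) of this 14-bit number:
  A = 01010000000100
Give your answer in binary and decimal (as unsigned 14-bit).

Flip each bit (0->1, 1->0):
  01010000000100
  10101111111011

Answer: 10101111111011 (11259)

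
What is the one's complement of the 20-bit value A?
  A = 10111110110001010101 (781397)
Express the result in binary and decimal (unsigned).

Flip each bit (0->1, 1->0):
  10111110110001010101
  01000001001110101010

Answer: 01000001001110101010 (267178)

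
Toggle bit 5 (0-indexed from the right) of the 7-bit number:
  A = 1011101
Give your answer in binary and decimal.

Mask = 1 << 5 = 0100000
Bit 5 of A is 0; XOR with the mask flips it to 1.
  1011101
^ 0100000
---------
  1111101

Answer: 1111101 (125)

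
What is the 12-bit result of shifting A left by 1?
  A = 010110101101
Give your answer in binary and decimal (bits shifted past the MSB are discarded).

Shift left by 1: drop the top 1 bit(s), append 1 zero(s) on the right.
  010110101101  ->  discard [0], keep [10110101101], append 0
= 101101011010

Answer: 101101011010 (2906)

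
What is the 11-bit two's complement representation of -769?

1. Binary of +769:  01100000001
2. Invert bits:     10011111110
3. Add 1:           10011111111

Answer: 10011111111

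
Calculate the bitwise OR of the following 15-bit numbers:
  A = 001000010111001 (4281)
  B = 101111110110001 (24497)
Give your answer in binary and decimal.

Apply | to each column (1 where either bit is 1):
  001000010111001
| 101111110110001
-----------------
  101111110111001

Answer: 101111110111001 (24505)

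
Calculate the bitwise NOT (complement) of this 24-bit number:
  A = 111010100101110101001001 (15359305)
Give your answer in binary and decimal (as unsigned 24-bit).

Flip each bit (0->1, 1->0):
  111010100101110101001001
  000101011010001010110110

Answer: 000101011010001010110110 (1417910)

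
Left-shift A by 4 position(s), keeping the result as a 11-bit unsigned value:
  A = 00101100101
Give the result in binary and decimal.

Shift left by 4: drop the top 4 bit(s), append 4 zero(s) on the right.
  00101100101  ->  discard [0010], keep [1100101], append 0000
= 11001010000

Answer: 11001010000 (1616)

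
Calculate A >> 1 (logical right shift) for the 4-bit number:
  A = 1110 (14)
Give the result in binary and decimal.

Logical shift right by 1: drop the bottom 1 bit(s), prepend 1 zero(s) on the left.
  1110  ->  keep [111], discard [0], prepend 0
= 0111

Answer: 0111 (7)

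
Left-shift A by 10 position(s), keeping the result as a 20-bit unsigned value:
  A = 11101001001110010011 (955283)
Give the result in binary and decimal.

Shift left by 10: drop the top 10 bit(s), append 10 zero(s) on the right.
  11101001001110010011  ->  discard [1110100100], keep [1110010011], append 0000000000
= 11100100110000000000

Answer: 11100100110000000000 (936960)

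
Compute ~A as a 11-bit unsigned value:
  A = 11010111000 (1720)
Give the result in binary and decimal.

Flip each bit (0->1, 1->0):
  11010111000
  00101000111

Answer: 00101000111 (327)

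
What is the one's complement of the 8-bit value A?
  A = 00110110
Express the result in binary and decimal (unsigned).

Flip each bit (0->1, 1->0):
  00110110
  11001001

Answer: 11001001 (201)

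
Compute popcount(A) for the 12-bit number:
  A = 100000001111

100000001111
1-bits at positions (from bit 0 = LSB): 0, 1, 2, 3, 11
Count = 5

Answer: 5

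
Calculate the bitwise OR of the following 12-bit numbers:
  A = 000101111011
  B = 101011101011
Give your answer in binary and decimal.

Apply | to each column (1 where either bit is 1):
  000101111011
| 101011101011
--------------
  101111111011

Answer: 101111111011 (3067)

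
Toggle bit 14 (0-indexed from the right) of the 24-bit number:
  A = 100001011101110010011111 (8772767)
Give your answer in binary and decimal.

Mask = 1 << 14 = 000000000100000000000000
Bit 14 of A is 1; XOR with the mask flips it to 0.
  100001011101110010011111
^ 000000000100000000000000
--------------------------
  100001011001110010011111

Answer: 100001011001110010011111 (8756383)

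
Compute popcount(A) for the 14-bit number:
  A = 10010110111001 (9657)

10010110111001
1-bits at positions (from bit 0 = LSB): 0, 3, 4, 5, 7, 8, 10, 13
Count = 8

Answer: 8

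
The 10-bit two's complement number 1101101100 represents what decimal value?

MSB is 1, so the value is negative. Find the magnitude:
1. Invert bits:  0010010011
2. Add 1:        0010010100  = 148
3. Apply sign:   -148

Answer: -148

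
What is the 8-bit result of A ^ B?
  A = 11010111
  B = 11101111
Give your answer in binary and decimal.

Apply ^ to each column (1 where bits differ):
  11010111
^ 11101111
----------
  00111000

Answer: 00111000 (56)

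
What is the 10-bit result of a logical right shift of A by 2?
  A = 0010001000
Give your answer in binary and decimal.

Logical shift right by 2: drop the bottom 2 bit(s), prepend 2 zero(s) on the left.
  0010001000  ->  keep [00100010], discard [00], prepend 00
= 0000100010

Answer: 0000100010 (34)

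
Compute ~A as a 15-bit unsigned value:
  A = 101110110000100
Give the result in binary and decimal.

Flip each bit (0->1, 1->0):
  101110110000100
  010001001111011

Answer: 010001001111011 (8827)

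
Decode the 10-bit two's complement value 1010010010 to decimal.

MSB is 1, so the value is negative. Find the magnitude:
1. Invert bits:  0101101101
2. Add 1:        0101101110  = 366
3. Apply sign:   -366

Answer: -366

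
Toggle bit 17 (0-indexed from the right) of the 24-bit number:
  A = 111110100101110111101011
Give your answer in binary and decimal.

Mask = 1 << 17 = 000000100000000000000000
Bit 17 of A is 1; XOR with the mask flips it to 0.
  111110100101110111101011
^ 000000100000000000000000
--------------------------
  111110000101110111101011

Answer: 111110000101110111101011 (16276971)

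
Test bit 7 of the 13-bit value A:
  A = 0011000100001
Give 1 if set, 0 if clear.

Bit 7 is the 8th from the right.
  0011000100001
       ^
That bit is 0.

Answer: 0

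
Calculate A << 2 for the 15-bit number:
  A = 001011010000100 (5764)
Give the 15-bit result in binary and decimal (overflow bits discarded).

Shift left by 2: drop the top 2 bit(s), append 2 zero(s) on the right.
  001011010000100  ->  discard [00], keep [1011010000100], append 00
= 101101000010000

Answer: 101101000010000 (23056)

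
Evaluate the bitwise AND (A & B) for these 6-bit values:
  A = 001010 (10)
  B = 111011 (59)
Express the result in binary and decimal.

Apply & to each column (1 only where both bits are 1):
  001010
& 111011
--------
  001010

Answer: 001010 (10)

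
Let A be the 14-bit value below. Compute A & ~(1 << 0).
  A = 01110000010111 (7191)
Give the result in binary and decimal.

Mask = ~(1 << 0) = 11111111111110
Bit 0 of A is 1, so AND-ing with the mask clears it to 0.
  01110000010111
& 11111111111110
----------------
  01110000010110

Answer: 01110000010110 (7190)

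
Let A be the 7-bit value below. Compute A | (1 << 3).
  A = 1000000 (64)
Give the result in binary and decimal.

Mask = 1 << 3 = 0001000
Bit 3 of A is 0, so OR-ing with the mask flips it to 1.
  1000000
| 0001000
---------
  1001000

Answer: 1001000 (72)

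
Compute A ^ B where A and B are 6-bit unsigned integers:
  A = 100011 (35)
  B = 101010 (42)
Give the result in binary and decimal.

Apply ^ to each column (1 where bits differ):
  100011
^ 101010
--------
  001001

Answer: 001001 (9)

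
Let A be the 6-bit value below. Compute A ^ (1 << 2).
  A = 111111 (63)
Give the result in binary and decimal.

Mask = 1 << 2 = 000100
Bit 2 of A is 1; XOR with the mask flips it to 0.
  111111
^ 000100
--------
  111011

Answer: 111011 (59)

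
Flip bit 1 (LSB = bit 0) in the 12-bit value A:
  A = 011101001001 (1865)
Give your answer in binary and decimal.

Mask = 1 << 1 = 000000000010
Bit 1 of A is 0; XOR with the mask flips it to 1.
  011101001001
^ 000000000010
--------------
  011101001011

Answer: 011101001011 (1867)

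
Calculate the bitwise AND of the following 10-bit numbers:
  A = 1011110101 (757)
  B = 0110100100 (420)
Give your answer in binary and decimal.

Apply & to each column (1 only where both bits are 1):
  1011110101
& 0110100100
------------
  0010100100

Answer: 0010100100 (164)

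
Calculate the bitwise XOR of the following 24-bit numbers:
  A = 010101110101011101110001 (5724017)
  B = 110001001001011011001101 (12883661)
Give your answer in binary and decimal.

Apply ^ to each column (1 where bits differ):
  010101110101011101110001
^ 110001001001011011001101
--------------------------
  100100111100000110111100

Answer: 100100111100000110111100 (9683388)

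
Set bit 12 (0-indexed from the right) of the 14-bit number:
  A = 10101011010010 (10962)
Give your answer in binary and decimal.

Mask = 1 << 12 = 01000000000000
Bit 12 of A is 0, so OR-ing with the mask flips it to 1.
  10101011010010
| 01000000000000
----------------
  11101011010010

Answer: 11101011010010 (15058)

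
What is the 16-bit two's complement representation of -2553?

1. Binary of +2553:  0000100111111001
2. Invert bits:     1111011000000110
3. Add 1:           1111011000000111

Answer: 1111011000000111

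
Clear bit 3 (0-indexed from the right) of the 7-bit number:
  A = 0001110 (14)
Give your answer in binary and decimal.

Mask = ~(1 << 3) = 1110111
Bit 3 of A is 1, so AND-ing with the mask clears it to 0.
  0001110
& 1110111
---------
  0000110

Answer: 0000110 (6)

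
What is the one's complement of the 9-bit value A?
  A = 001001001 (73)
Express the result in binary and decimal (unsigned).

Flip each bit (0->1, 1->0):
  001001001
  110110110

Answer: 110110110 (438)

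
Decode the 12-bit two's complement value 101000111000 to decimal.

MSB is 1, so the value is negative. Find the magnitude:
1. Invert bits:  010111000111
2. Add 1:        010111001000  = 1480
3. Apply sign:   -1480

Answer: -1480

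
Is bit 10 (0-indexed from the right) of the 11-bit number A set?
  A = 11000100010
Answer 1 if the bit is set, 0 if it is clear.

Bit 10 is the 11th from the right.
  11000100010
  ^
That bit is 1.

Answer: 1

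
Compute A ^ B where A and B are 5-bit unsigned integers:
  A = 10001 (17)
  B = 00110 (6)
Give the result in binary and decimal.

Apply ^ to each column (1 where bits differ):
  10001
^ 00110
-------
  10111

Answer: 10111 (23)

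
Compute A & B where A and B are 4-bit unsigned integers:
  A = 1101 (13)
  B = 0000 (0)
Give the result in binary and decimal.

Apply & to each column (1 only where both bits are 1):
  1101
& 0000
------
  0000

Answer: 0000 (0)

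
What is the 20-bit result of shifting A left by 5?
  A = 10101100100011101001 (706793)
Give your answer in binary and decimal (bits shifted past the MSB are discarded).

Shift left by 5: drop the top 5 bit(s), append 5 zero(s) on the right.
  10101100100011101001  ->  discard [10101], keep [100100011101001], append 00000
= 10010001110100100000

Answer: 10010001110100100000 (597280)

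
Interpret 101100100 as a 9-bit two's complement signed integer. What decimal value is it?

MSB is 1, so the value is negative. Find the magnitude:
1. Invert bits:  010011011
2. Add 1:        010011100  = 156
3. Apply sign:   -156

Answer: -156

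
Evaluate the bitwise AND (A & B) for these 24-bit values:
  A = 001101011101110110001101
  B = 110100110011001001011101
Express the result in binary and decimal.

Apply & to each column (1 only where both bits are 1):
  001101011101110110001101
& 110100110011001001011101
--------------------------
  000100010001000000001101

Answer: 000100010001000000001101 (1118221)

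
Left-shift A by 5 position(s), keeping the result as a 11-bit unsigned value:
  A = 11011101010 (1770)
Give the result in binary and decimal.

Shift left by 5: drop the top 5 bit(s), append 5 zero(s) on the right.
  11011101010  ->  discard [11011], keep [101010], append 00000
= 10101000000

Answer: 10101000000 (1344)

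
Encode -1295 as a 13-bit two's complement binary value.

1. Binary of +1295:  0010100001111
2. Invert bits:     1101011110000
3. Add 1:           1101011110001

Answer: 1101011110001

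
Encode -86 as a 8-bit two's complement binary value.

1. Binary of +86:  01010110
2. Invert bits:     10101001
3. Add 1:           10101010

Answer: 10101010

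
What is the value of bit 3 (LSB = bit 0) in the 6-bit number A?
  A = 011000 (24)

Bit 3 is the 4th from the right.
  011000
    ^
That bit is 1.

Answer: 1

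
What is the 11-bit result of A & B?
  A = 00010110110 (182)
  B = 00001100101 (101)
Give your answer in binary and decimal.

Apply & to each column (1 only where both bits are 1):
  00010110110
& 00001100101
-------------
  00000100100

Answer: 00000100100 (36)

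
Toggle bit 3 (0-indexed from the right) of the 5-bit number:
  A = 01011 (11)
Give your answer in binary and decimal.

Mask = 1 << 3 = 01000
Bit 3 of A is 1; XOR with the mask flips it to 0.
  01011
^ 01000
-------
  00011

Answer: 00011 (3)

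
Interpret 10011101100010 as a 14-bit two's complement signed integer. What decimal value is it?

MSB is 1, so the value is negative. Find the magnitude:
1. Invert bits:  01100010011101
2. Add 1:        01100010011110  = 6302
3. Apply sign:   -6302

Answer: -6302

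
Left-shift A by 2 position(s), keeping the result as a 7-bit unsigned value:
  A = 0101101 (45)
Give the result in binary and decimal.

Shift left by 2: drop the top 2 bit(s), append 2 zero(s) on the right.
  0101101  ->  discard [01], keep [01101], append 00
= 0110100

Answer: 0110100 (52)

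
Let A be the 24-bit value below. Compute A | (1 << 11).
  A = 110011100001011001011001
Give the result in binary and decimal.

Mask = 1 << 11 = 000000000000100000000000
Bit 11 of A is 0, so OR-ing with the mask flips it to 1.
  110011100001011001011001
| 000000000000100000000000
--------------------------
  110011100001111001011001

Answer: 110011100001111001011001 (13508185)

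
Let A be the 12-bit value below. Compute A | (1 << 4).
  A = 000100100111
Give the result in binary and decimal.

Mask = 1 << 4 = 000000010000
Bit 4 of A is 0, so OR-ing with the mask flips it to 1.
  000100100111
| 000000010000
--------------
  000100110111

Answer: 000100110111 (311)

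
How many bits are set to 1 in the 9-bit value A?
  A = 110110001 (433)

110110001
1-bits at positions (from bit 0 = LSB): 0, 4, 5, 7, 8
Count = 5

Answer: 5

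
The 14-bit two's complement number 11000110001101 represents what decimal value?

MSB is 1, so the value is negative. Find the magnitude:
1. Invert bits:  00111001110010
2. Add 1:        00111001110011  = 3699
3. Apply sign:   -3699

Answer: -3699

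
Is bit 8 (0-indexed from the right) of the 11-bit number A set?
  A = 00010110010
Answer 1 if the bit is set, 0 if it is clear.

Bit 8 is the 9th from the right.
  00010110010
    ^
That bit is 0.

Answer: 0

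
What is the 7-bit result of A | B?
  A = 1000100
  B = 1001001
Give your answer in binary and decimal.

Apply | to each column (1 where either bit is 1):
  1000100
| 1001001
---------
  1001101

Answer: 1001101 (77)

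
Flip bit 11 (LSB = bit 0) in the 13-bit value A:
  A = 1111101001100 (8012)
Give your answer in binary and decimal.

Mask = 1 << 11 = 0100000000000
Bit 11 of A is 1; XOR with the mask flips it to 0.
  1111101001100
^ 0100000000000
---------------
  1011101001100

Answer: 1011101001100 (5964)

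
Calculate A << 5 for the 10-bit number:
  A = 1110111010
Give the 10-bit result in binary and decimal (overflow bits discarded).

Shift left by 5: drop the top 5 bit(s), append 5 zero(s) on the right.
  1110111010  ->  discard [11101], keep [11010], append 00000
= 1101000000

Answer: 1101000000 (832)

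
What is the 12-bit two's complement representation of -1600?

1. Binary of +1600:  011001000000
2. Invert bits:     100110111111
3. Add 1:           100111000000

Answer: 100111000000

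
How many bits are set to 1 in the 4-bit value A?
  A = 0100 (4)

0100
1-bits at positions (from bit 0 = LSB): 2
Count = 1

Answer: 1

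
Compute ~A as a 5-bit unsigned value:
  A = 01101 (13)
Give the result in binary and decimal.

Flip each bit (0->1, 1->0):
  01101
  10010

Answer: 10010 (18)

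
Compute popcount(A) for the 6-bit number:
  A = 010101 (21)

010101
1-bits at positions (from bit 0 = LSB): 0, 2, 4
Count = 3

Answer: 3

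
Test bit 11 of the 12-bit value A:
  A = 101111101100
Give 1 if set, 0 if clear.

Bit 11 is the 12th from the right.
  101111101100
  ^
That bit is 1.

Answer: 1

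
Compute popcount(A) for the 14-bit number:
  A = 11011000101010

11011000101010
1-bits at positions (from bit 0 = LSB): 1, 3, 5, 9, 10, 12, 13
Count = 7

Answer: 7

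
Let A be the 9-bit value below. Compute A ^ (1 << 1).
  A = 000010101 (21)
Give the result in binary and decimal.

Mask = 1 << 1 = 000000010
Bit 1 of A is 0; XOR with the mask flips it to 1.
  000010101
^ 000000010
-----------
  000010111

Answer: 000010111 (23)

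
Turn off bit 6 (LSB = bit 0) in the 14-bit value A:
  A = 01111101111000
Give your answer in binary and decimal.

Mask = ~(1 << 6) = 11111110111111
Bit 6 of A is 1, so AND-ing with the mask clears it to 0.
  01111101111000
& 11111110111111
----------------
  01111100111000

Answer: 01111100111000 (7992)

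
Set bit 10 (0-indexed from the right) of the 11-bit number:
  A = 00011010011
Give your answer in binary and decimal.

Mask = 1 << 10 = 10000000000
Bit 10 of A is 0, so OR-ing with the mask flips it to 1.
  00011010011
| 10000000000
-------------
  10011010011

Answer: 10011010011 (1235)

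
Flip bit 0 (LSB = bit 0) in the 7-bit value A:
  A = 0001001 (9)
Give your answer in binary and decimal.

Mask = 1 << 0 = 0000001
Bit 0 of A is 1; XOR with the mask flips it to 0.
  0001001
^ 0000001
---------
  0001000

Answer: 0001000 (8)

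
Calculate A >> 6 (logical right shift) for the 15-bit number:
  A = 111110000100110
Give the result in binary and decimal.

Logical shift right by 6: drop the bottom 6 bit(s), prepend 6 zero(s) on the left.
  111110000100110  ->  keep [111110000], discard [100110], prepend 000000
= 000000111110000

Answer: 000000111110000 (496)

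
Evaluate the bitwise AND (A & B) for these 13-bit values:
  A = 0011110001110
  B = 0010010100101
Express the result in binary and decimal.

Apply & to each column (1 only where both bits are 1):
  0011110001110
& 0010010100101
---------------
  0010010000100

Answer: 0010010000100 (1156)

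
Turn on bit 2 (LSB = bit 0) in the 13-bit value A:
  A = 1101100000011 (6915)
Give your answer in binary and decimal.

Mask = 1 << 2 = 0000000000100
Bit 2 of A is 0, so OR-ing with the mask flips it to 1.
  1101100000011
| 0000000000100
---------------
  1101100000111

Answer: 1101100000111 (6919)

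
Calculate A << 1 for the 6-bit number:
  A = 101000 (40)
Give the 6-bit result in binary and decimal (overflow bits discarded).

Shift left by 1: drop the top 1 bit(s), append 1 zero(s) on the right.
  101000  ->  discard [1], keep [01000], append 0
= 010000

Answer: 010000 (16)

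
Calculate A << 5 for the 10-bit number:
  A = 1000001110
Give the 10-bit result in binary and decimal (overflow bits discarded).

Shift left by 5: drop the top 5 bit(s), append 5 zero(s) on the right.
  1000001110  ->  discard [10000], keep [01110], append 00000
= 0111000000

Answer: 0111000000 (448)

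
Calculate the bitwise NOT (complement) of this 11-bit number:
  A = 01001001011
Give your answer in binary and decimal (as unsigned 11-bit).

Flip each bit (0->1, 1->0):
  01001001011
  10110110100

Answer: 10110110100 (1460)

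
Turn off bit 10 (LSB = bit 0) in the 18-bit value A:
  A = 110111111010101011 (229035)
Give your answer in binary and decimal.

Mask = ~(1 << 10) = 111111101111111111
Bit 10 of A is 1, so AND-ing with the mask clears it to 0.
  110111111010101011
& 111111101111111111
--------------------
  110111101010101011

Answer: 110111101010101011 (228011)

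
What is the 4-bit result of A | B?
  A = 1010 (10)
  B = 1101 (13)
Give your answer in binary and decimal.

Apply | to each column (1 where either bit is 1):
  1010
| 1101
------
  1111

Answer: 1111 (15)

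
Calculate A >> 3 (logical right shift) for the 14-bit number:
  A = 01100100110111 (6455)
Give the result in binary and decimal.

Logical shift right by 3: drop the bottom 3 bit(s), prepend 3 zero(s) on the left.
  01100100110111  ->  keep [01100100110], discard [111], prepend 000
= 00001100100110

Answer: 00001100100110 (806)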